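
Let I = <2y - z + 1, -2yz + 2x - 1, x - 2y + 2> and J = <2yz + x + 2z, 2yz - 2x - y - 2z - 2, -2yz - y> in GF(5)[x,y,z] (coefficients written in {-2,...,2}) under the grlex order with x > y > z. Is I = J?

Equality of ideals is decidable: compute both reduced Gröbner bases (unique for the ordering) and check whether they agree.
Buchberger on the first generating set:
f_1 = 2y - z + 1, LT = y.
f_2 = -2yz + 2x - 1, LT = yz.
f_3 = x - 2y + 2, LT = x.

S(f_1,f_2): lcm = yz. S = 2z^2 + x - 2z + 2.
  leading term z^2: no divisor's leading term divides it; move 2z^2 to the remainder.
  leading term x: subtract (1)·f_3 from x - 2z + 2 → 2y - 2z
  leading term y: subtract (1)·f_1 from 2y - 2z → -z - 1
  leading term z: no divisor's leading term divides it; move -z to the remainder.
  leading term 1: no divisor's leading term divides it; move -1 to the remainder.
  remainder 2z^2 - z - 1 ≠ 0; add g_4 = 2z^2 - z - 1 to the basis.

The other S-polynomials (S(f_1,f_3), S(f_2,f_3), S(f_1,g_4), S(f_2,g_4), S(f_3,g_4)) all reduce to 0 modulo the current basis, so we have a Gröbner basis.
Inter-reduce: drop elements whose leading term is divisible by another's, tail-reduce, and make monic.
Reduced Gröbner basis: {z^2 + 2z + 2, x - z - 2, y + 2z - 2}.

Buchberger on the second generating set:
h_1 = 2yz + x + 2z, LT = yz.
h_2 = 2yz - 2x - y - 2z - 2, LT = yz.
h_3 = -2yz - y, LT = yz.

S(h_1,h_2): lcm = yz. S = -x - 2y + 2z + 1.
  leading term x: no divisor's leading term divides it; move -x to the remainder.
  leading term y: no divisor's leading term divides it; move -2y to the remainder.
  leading term z: no divisor's leading term divides it; move 2z to the remainder.
  leading term 1: no divisor's leading term divides it; move 1 to the remainder.
  remainder -x - 2y + 2z + 1 ≠ 0; add k_4 = -x - 2y + 2z + 1 to the basis.

S(h_1,h_3): lcm = yz. S = -2x + 2y + z.
  leading term x: subtract (2)·k_4 from -2x + 2y + z → y + 2z - 2
  leading term y: no divisor's leading term divides it; move y to the remainder.
  leading term z: no divisor's leading term divides it; move 2z to the remainder.
  leading term 1: no divisor's leading term divides it; move -2 to the remainder.
  remainder y + 2z - 2 ≠ 0; add k_5 = y + 2z - 2 to the basis.

S(h_1,k_5): lcm = yz. S = -2z^2 - 2x - 2z.
  leading term z^2: no divisor's leading term divides it; move -2z^2 to the remainder.
  leading term x: subtract (2)·k_4 from -2x - 2z → -y - z - 2
  leading term y: subtract (-1)·k_5 from -y - z - 2 → z + 1
  leading term z: no divisor's leading term divides it; move z to the remainder.
  leading term 1: no divisor's leading term divides it; move 1 to the remainder.
  remainder -2z^2 + z + 1 ≠ 0; add k_6 = -2z^2 + z + 1 to the basis.

The other S-polynomials (S(h_2,h_3), S(h_1,k_4), S(h_2,k_4), S(h_3,k_4), S(h_2,k_5), S(h_3,k_5), S(k_4,k_5), S(h_1,k_6), S(h_2,k_6), S(h_3,k_6), S(k_4,k_6), S(k_5,k_6)) all reduce to 0 modulo the current basis, so we have a Gröbner basis.
Inter-reduce: drop elements whose leading term is divisible by another's, tail-reduce, and make monic.
Reduced Gröbner basis: {z^2 + 2z + 2, x - z - 2, y + 2z - 2}.

Same reduced basis, so the two generating sets span the same ideal.

Yes, the ideals are equal.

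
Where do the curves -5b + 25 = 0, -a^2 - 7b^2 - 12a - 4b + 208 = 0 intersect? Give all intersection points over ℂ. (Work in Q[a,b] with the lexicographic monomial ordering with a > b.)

Compute a lex Gröbner basis by Buchberger's algorithm.
f_1 = -5b + 25, LT = b.
f_2 = -a^2 - 12a - 7b^2 - 4b + 208, LT = a^2.

S(f_1,f_2): leading monomials are coprime, so the S-polynomial reduces to 0 (Buchberger's first criterion).
Every S-polynomial of the final basis reduces to 0, so we have a Gröbner basis.
Inter-reduce: drop elements whose leading term is divisible by another's, tail-reduce, and make monic.
Reduced Gröbner basis: {a^2 + 12a - 13, b - 5}.

Elimination: the polynomial b - 5 lies in the elimination ideal for b, so b ∈ {5}. For each such b, the remaining basis elements (now univariate) give the rest of the solution.
  b = 5: the earlier basis element becomes a^2 + 12a - 13 = 0, giving a = -13, 1 — points (-13, 5), (1, 5).
Substituting each solution back into the original system confirms all equations vanish.

{(-13, 5), (1, 5)}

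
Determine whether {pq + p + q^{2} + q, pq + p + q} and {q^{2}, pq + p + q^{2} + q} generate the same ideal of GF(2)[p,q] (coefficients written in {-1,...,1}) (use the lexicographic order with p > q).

Since reduced Gröbner bases are canonical representatives of ideals under a given ordering, it suffices to compute and compare them.
Buchberger on the first generating set:
f_1 = pq + p + q^{2} + q, LT = pq.
f_2 = pq + p + q, LT = pq.

S(f_1,f_2): lcm = pq. S = q^{2}.
  reduce S modulo (f_1, f_2):
  remainder q^{2} ≠ 0; add g_3 = q^{2} to the basis.

S(f_1,g_3): lcm = pq^{2}. S = pq + q^{3} + q^{2}.
  reduce S modulo (f_1, f_2, g_3):
  remainder p + q ≠ 0; add g_4 = p + q to the basis.

The other S-polynomials (S(f_2,g_3), S(f_1,g_4), S(f_2,g_4), S(g_3,g_4)) all reduce to 0 modulo the current basis, so we have a Gröbner basis.
Inter-reduce: drop elements whose leading term is divisible by another's, tail-reduce, and make monic.
Reduced Gröbner basis: {p + q, q^{2}}.

Buchberger on the second generating set:
h_1 = q^{2}, LT = q^{2}.
h_2 = pq + p + q^{2} + q, LT = pq.

S(h_1,h_2): lcm = pq^{2}. S = pq + q^{3} + q^{2}.
  reduce S modulo (h_1, h_2):
  remainder p + q ≠ 0; add k_3 = p + q to the basis.

The other S-polynomials (S(h_1,k_3), S(h_2,k_3)) all reduce to 0 modulo the current basis, so we have a Gröbner basis.
Inter-reduce: drop elements whose leading term is divisible by another's, tail-reduce, and make monic.
Reduced Gröbner basis: {p + q, q^{2}}.

Same reduced basis, so the two generating sets span the same ideal.

Yes, the ideals are equal.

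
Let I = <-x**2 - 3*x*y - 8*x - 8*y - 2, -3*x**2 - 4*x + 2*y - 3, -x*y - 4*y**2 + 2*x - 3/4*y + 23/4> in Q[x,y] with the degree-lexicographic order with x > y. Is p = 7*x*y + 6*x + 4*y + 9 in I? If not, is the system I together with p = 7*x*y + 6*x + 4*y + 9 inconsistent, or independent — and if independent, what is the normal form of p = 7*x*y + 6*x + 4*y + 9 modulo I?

7*x*y + 6*x + 4*y + 9 lies in I (it reduces to 0).

First compute the reduced Gröbner basis of I by Buchberger's algorithm.
f_1 = -x**2 - 3*x*y - 8*x - 8*y - 2, LT = x**2.
f_2 = -3*x**2 - 4*x + 2*y - 3, LT = x**2.
f_3 = -x*y - 4*y**2 + 2*x - 3/4*y + 23/4, LT = x*y.

S(f_1,f_2): lcm = x**2. S = 3*x*y + 20/3*x + 26/3*y + 1.
  reduce S modulo (f_1, f_2, f_3):
  remainder -12*y**2 + 38/3*x + 77/12*y + 73/4 ≠ 0; add h_4 = -12*y**2 + 38/3*x + 77/12*y + 73/4 to the basis.

S(f_1,f_3): lcm = x**2*y. S = -x*y**2 + 2*x**2 + 29/4*x*y + 8*y**2 + 23/4*x + 2*y.
  reduce S modulo (f_1, f_2, f_3, h_4):
  remainder -233/36*x - 143/8*y + 821/72 ≠ 0; add h_5 = -233/36*x - 143/8*y + 821/72 to the basis.

S(f_3,h_4): lcm = x*y**2. S = 4*y**3 + 19/18*x**2 - 211/144*x*y + 3/4*y**2 + 73/48*x - 23/4*y.
  reduce S modulo (f_1, f_2, f_3, h_4, h_5):
  remainder 1692551/603936*y - 1692551/603936 ≠ 0; add h_6 = 1692551/603936*y - 1692551/603936 to the basis.

The other S-polynomials (S(f_2,f_3), S(f_1,h_4), S(f_2,h_4), S(f_1,h_5), S(f_2,h_5), S(f_3,h_5), S(h_4,h_5), S(f_1,h_6), S(f_2,h_6), S(f_3,h_6), S(h_4,h_6), S(h_5,h_6)) all reduce to 0 modulo the current basis, so we have a Gröbner basis.
Inter-reduce: drop elements whose leading term is divisible by another's, tail-reduce, and make monic.
Reduced Gröbner basis: {x + 1, y - 1}.
Label its elements g_1 = x + 1, g_2 = y - 1.

Reduce p = 7*x*y + 6*x + 4*y + 9 modulo G:
  leading term x*y: subtract (7*y)·g_1 from 7*x*y + 6*x + 4*y + 9 → 6*x - 3*y + 9
  leading term x: subtract (6)·g_1 from 6*x - 3*y + 9 → -3*y + 3
  leading term y: subtract (-3)·g_2 from -3*y + 3 → 0
  normal form = 0.
Since the normal form is 0, p ∈ I.

Ideal membership is decidable via reduction modulo a Gröbner basis.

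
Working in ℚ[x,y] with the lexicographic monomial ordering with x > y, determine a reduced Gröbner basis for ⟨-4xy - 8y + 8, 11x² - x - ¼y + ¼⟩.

f_1 = -4xy - 8y + 8, LT = xy.
f_2 = 11x² - x - ¼y + ¼, LT = x².

S(f_1,f_2): lcm = x²y. S = 23/11xy - 2x + 1/44y² - 1/44y.
  reduce S modulo (f_1, f_2):
  remainder -2x + 1/44y² - 185/44y + 46/11 ≠ 0; add g_3 = -2x + 1/44y² - 185/44y + 46/11 to the basis.

S(f_1,g_3): lcm = xy. S = 1/88y³ - 185/88y² + 45/11y - 2.
  reduce S modulo (f_1, f_2, g_3):
  remainder 1/88y³ - 185/88y² + 45/11y - 2 ≠ 0; add g_4 = 1/88y³ - 185/88y² + 45/11y - 2 to the basis.

The other S-polynomials (S(f_2,g_3), S(f_1,g_4), S(f_2,g_4), S(g_3,g_4)) all reduce to 0 modulo the current basis, so we have a Gröbner basis.
Inter-reduce: drop elements whose leading term is divisible by another's, tail-reduce, and make monic.

G = {x - 1/88y² + 185/88y - 23/11, y³ - 185y² + 360y - 176}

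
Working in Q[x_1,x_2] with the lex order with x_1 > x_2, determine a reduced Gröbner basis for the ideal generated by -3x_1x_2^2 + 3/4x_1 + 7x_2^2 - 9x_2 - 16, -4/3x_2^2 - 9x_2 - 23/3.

This is the nonlinear analogue of row-reducing a linear system.

f_1 = -3x_1x_2^2 + 3/4x_1 + 7x_2^2 - 9x_2 - 16, LT = x_1x_2^2.
f_2 = -4/3x_2^2 - 9x_2 - 23/3, LT = x_2^2.

S(f_1,f_2): lcm = x_1x_2^2. S = -27/4x_1x_2 - 6x_1 - 7/3x_2^2 + 3x_2 + 16/3.
  leading term x_1x_2: no divisor's leading term divides it; move -27/4x_1x_2 to the remainder.
  leading term x_1: no divisor's leading term divides it; move -6x_1 to the remainder.
  leading term x_2^2: subtract (7/4)·f_2 from -7/3x_2^2 + 3x_2 + 16/3 → 75/4x_2 + 75/4
  leading term x_2: no divisor's leading term divides it; move 75/4x_2 to the remainder.
  leading term 1: no divisor's leading term divides it; move 75/4 to the remainder.
  remainder -27/4x_1x_2 - 6x_1 + 75/4x_2 + 75/4 ≠ 0; add g_3 = -27/4x_1x_2 - 6x_1 + 75/4x_2 + 75/4 to the basis.

S(f_1,g_3): lcm = x_1x_2^2. S = -8/9x_1x_2 - 1/4x_1 + 4/9x_2^2 + 52/9x_2 + 16/3.
  leading term x_1x_2: subtract (32/243)·g_3 from -8/9x_1x_2 - 1/4x_1 + 4/9x_2^2 + 52/9x_2 + 16/3 → 175/324x_1 + 4/9x_2^2 + 268/81x_2 + 232/81
  leading term x_1: no divisor's leading term divides it; move 175/324x_1 to the remainder.
  leading term x_2^2: subtract (-1/3)·f_2 from 4/9x_2^2 + 268/81x_2 + 232/81 → 25/81x_2 + 25/81
  leading term x_2: no divisor's leading term divides it; move 25/81x_2 to the remainder.
  leading term 1: no divisor's leading term divides it; move 25/81 to the remainder.
  remainder 175/324x_1 + 25/81x_2 + 25/81 ≠ 0; add g_4 = 175/324x_1 + 25/81x_2 + 25/81 to the basis.

The other S-polynomials (S(f_2,g_3), S(f_1,g_4), S(f_2,g_4), S(g_3,g_4)) all reduce to 0 modulo the current basis, so we have a Gröbner basis.
Inter-reduce: drop elements whose leading term is divisible by another's, tail-reduce, and make monic.

G = {x_1 + 4/7x_2 + 4/7, x_2^2 + 27/4x_2 + 23/4}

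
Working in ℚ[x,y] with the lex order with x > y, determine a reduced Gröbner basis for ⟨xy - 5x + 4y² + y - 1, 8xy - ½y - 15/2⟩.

G = {x - ⅘y² - 17/80y + 1/80, y³ + 17/64y² - 3/32y - 75/64}

f_1 = xy - 5x + 4y² + y - 1, LT = xy.
f_2 = 8xy - ½y - 15/2, LT = xy.

S(f_1,f_2): lcm = xy. S = -5x + 4y² + 17/16y - 1/16.
  leading term x: no divisor's leading term divides it; move -5x to the remainder.
  leading term y²: no divisor's leading term divides it; move 4y² to the remainder.
  leading term y: no divisor's leading term divides it; move 17/16y to the remainder.
  leading term 1: no divisor's leading term divides it; move -1/16 to the remainder.
  remainder -5x + 4y² + 17/16y - 1/16 ≠ 0; add g_3 = -5x + 4y² + 17/16y - 1/16 to the basis.

S(f_1,g_3): lcm = xy. S = -5x + ⅘y³ + 337/80y² + 79/80y - 1.
  leading term x: subtract (1)·g_3 from -5x + ⅘y³ + 337/80y² + 79/80y - 1 → ⅘y³ + 17/80y² - 3/40y - 15/16
  leading term y³: no divisor's leading term divides it; move ⅘y³ to the remainder.
  leading term y²: no divisor's leading term divides it; move 17/80y² to the remainder.
  leading term y: no divisor's leading term divides it; move -3/40y to the remainder.
  leading term 1: no divisor's leading term divides it; move -15/16 to the remainder.
  remainder ⅘y³ + 17/80y² - 3/40y - 15/16 ≠ 0; add g_4 = ⅘y³ + 17/80y² - 3/40y - 15/16 to the basis.

The other S-polynomials (S(f_2,g_3), S(f_1,g_4), S(f_2,g_4), S(g_3,g_4)) all reduce to 0 modulo the current basis, so we have a Gröbner basis.
Inter-reduce: drop elements whose leading term is divisible by another's, tail-reduce, and make monic.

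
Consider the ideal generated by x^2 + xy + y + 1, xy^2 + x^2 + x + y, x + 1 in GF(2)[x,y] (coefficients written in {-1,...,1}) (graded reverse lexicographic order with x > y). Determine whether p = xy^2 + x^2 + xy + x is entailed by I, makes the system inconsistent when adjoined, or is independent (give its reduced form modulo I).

xy^2 + x^2 + xy + x lies in I (it reduces to 0).

First compute the reduced Gröbner basis of I by Buchberger's algorithm.
f_1 = x^2 + xy + y + 1, LT = x^2.
f_2 = xy^2 + x^2 + x + y, LT = xy^2.
f_3 = x + 1, LT = x.

S(f_1,f_2): lcm = x^2y^2. S = xy^3 + x^3 + y^3 + x^2 + xy + y^2.
  leading term xy^3: subtract (y)·f_2 from xy^3 + x^3 + y^3 + x^2 + xy + y^2 → x^3 + x^2y + y^3 + x^2
  leading term x^3: subtract (x)·f_1 from x^3 + x^2y + y^3 + x^2 → y^3 + x^2 + xy + x
  leading term y^3: no divisor's leading term divides it; move y^3 to the remainder.
  leading term x^2: subtract (1)·f_1 from x^2 + xy + x → x + y + 1
  leading term x: subtract (1)·f_3 from x + y + 1 → y
  leading term y: no divisor's leading term divides it; move y to the remainder.
  remainder y^3 + y ≠ 0; add h_4 = y^3 + y to the basis.

S(f_2,f_3): lcm = xy^2. S = x^2 + y^2 + x + y.
  leading term x^2: subtract (1)·f_1 from x^2 + y^2 + x + y → xy + y^2 + x + 1
  leading term xy: subtract (y)·f_3 from xy + y^2 + x + 1 → y^2 + x + y + 1
  leading term y^2: no divisor's leading term divides it; move y^2 to the remainder.
  leading term x: subtract (1)·f_3 from x + y + 1 → y
  leading term y: no divisor's leading term divides it; move y to the remainder.
  remainder y^2 + y ≠ 0; add h_5 = y^2 + y to the basis.

The other S-polynomials (S(f_1,f_3), S(f_1,h_4), S(f_2,h_4), S(f_3,h_4), S(f_1,h_5), S(f_2,h_5), S(f_3,h_5), S(h_4,h_5)) all reduce to 0 modulo the current basis, so we have a Gröbner basis.
Inter-reduce: drop elements whose leading term is divisible by another's, tail-reduce, and make monic.
Reduced Gröbner basis: {y^2 + y, x + 1}.
Label its elements g_1 = y^2 + y, g_2 = x + 1.

Reduce p = xy^2 + x^2 + xy + x modulo G:
  leading term xy^2: subtract (x)·g_1 from xy^2 + x^2 + xy + x → x^2 + x
  leading term x^2: subtract (x)·g_2 from x^2 + x → 0
  normal form = 0.
Since the normal form is 0, p ∈ I.

Ideal membership is decidable via reduction modulo a Gröbner basis.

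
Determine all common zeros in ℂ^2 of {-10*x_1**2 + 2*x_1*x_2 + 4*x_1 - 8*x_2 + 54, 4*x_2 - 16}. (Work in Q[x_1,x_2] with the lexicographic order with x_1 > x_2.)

{(-1, 4), (11/5, 4)}

Compute a lex Gröbner basis by Buchberger's algorithm.
f_1 = -10*x_1**2 + 2*x_1*x_2 + 4*x_1 - 8*x_2 + 54, LT = x_1**2.
f_2 = 4*x_2 - 16, LT = x_2.

The S-polynomials (S(f_1,f_2)) all reduce to 0 modulo the current basis, so we have a Gröbner basis.
Inter-reduce: drop elements whose leading term is divisible by another's, tail-reduce, and make monic.
Reduced Gröbner basis: {x_1**2 - 6/5*x_1 - 11/5, x_2 - 4}.

From the last basis element, x_2 - 4 = 0, so x_2 takes values in {4}. Each choice, substituted upward through the basis, yields the corresponding point(s) of the solution set.
  x_2 = 4: the earlier basis element becomes x_1**2 - 6/5*x_1 - 11/5 = 0, giving x_1 = -1, 11/5 — points (-1, 4), (11/5, 4).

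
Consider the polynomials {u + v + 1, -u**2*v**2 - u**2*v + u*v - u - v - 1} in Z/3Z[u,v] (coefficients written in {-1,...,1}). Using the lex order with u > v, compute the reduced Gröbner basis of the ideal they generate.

G = {u + v + 1, v**4 + v**2 - v}

Buchberger's algorithm terminates because the ascending chain of leading-term ideals stabilizes.

f_1 = u + v + 1, LT = u.
f_2 = -u**2*v**2 - u**2*v + u*v - u - v - 1, LT = u**2*v**2.

S(f_1,f_2): lcm = u**2*v**2. S = -u**2*v + u*v**3 + u*v**2 + u*v - u - v - 1.
  reduce S modulo (f_1, f_2):
  remainder -v**4 - v**2 + v ≠ 0; add g_3 = -v**4 - v**2 + v to the basis.

The other S-polynomials (S(f_1,g_3), S(f_2,g_3)) all reduce to 0 modulo the current basis, so we have a Gröbner basis.
Inter-reduce: drop elements whose leading term is divisible by another's, tail-reduce, and make monic.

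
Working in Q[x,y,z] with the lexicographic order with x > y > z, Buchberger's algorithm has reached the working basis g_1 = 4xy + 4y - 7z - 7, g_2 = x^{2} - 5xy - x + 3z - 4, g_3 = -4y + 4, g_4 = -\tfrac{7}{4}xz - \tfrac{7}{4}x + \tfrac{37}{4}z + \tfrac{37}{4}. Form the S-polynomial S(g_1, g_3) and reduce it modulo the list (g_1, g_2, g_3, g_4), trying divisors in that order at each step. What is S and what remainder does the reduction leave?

S(g_1, g_3) = x + y - \tfrac{7}{4}z - \tfrac{7}{4}; remainder on division = x - \tfrac{7}{4}z - \tfrac{3}{4}.

lcm(LM(g_1), LM(g_3)) = xy.
S = (lcm/LT(g_1))·g_1 − (lcm/LT(g_3))·g_3 = x + y - \tfrac{7}{4}z - \tfrac{7}{4}.
Reduce S modulo (g_1, g_2, g_3, g_4) in that order:
  leading term x: no divisor's leading term divides it; move x to the remainder.
  leading term y: subtract (-\tfrac{1}{4})·g_3 from y - \tfrac{7}{4}z - \tfrac{7}{4} → -\tfrac{7}{4}z - \tfrac{3}{4}
  leading term z: no divisor's leading term divides it; move -\tfrac{7}{4}z to the remainder.
  leading term 1: no divisor's leading term divides it; move -\tfrac{3}{4} to the remainder.
The remainder x - \tfrac{7}{4}z - \tfrac{3}{4} is nonzero, so it would be added as the next basis element.
This is the inner loop of Buchberger's algorithm — each nonzero remainder becomes a new basis element.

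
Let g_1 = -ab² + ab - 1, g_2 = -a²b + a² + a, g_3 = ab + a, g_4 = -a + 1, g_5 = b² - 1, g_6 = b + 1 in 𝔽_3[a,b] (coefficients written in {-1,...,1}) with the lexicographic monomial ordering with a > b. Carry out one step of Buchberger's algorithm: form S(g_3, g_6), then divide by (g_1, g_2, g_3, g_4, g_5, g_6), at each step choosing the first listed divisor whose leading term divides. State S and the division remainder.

S(g_3, g_6) = 0; remainder on division = 0.

lcm(LM(g_3), LM(g_6)) = ab.
S = (lcm/LT(g_3))·g_3 − (lcm/LT(g_6))·g_6 = 0.
Reduce S modulo (g_1, g_2, g_3, g_4, g_5, g_6) in that order:
The remainder is 0, so this S-polynomial contributes no new basis element.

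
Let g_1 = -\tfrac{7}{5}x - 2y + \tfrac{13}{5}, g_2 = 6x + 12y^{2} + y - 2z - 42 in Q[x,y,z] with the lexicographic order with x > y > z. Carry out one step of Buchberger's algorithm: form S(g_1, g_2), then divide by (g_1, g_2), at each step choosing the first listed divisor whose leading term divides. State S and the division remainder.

lcm(LM(g_1), LM(g_2)) = x.
S = (lcm/LT(g_1))·g_1 − (lcm/LT(g_2))·g_2 = -2y^{2} + \tfrac{53}{42}y + \tfrac{1}{3}z + \tfrac{36}{7}.
Reduce S modulo (g_1, g_2) in that order:
  leading term y^{2}: no divisor's leading term divides it; move -2y^{2} to the remainder.
  leading term y: no divisor's leading term divides it; move \tfrac{53}{42}y to the remainder.
  leading term z: no divisor's leading term divides it; move \tfrac{1}{3}z to the remainder.
  leading term 1: no divisor's leading term divides it; move \tfrac{36}{7} to the remainder.
The remainder -2y^{2} + \tfrac{53}{42}y + \tfrac{1}{3}z + \tfrac{36}{7} is nonzero, so it would be added as the next basis element.

S(g_1, g_2) = -2y^{2} + \tfrac{53}{42}y + \tfrac{1}{3}z + \tfrac{36}{7}; remainder on division = -2y^{2} + \tfrac{53}{42}y + \tfrac{1}{3}z + \tfrac{36}{7}.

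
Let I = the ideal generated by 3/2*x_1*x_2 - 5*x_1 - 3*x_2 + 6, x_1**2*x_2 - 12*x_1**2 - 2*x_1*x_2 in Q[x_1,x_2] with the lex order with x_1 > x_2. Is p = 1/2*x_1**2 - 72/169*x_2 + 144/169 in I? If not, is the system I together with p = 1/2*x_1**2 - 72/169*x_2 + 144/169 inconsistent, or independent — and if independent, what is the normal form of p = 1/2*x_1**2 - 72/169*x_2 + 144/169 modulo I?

First compute the reduced Gröbner basis of I by Buchberger's algorithm.
f_1 = 3/2*x_1*x_2 - 5*x_1 - 3*x_2 + 6, LT = x_1*x_2.
f_2 = x_1**2*x_2 - 12*x_1**2 - 2*x_1*x_2, LT = x_1**2*x_2.

S(f_1,f_2): lcm = x_1**2*x_2. S = 26/3*x_1**2 + 4*x_1.
  leading term x_1**2: no divisor's leading term divides it; move 26/3*x_1**2 to the remainder.
  leading term x_1: no divisor's leading term divides it; move 4*x_1 to the remainder.
  remainder 26/3*x_1**2 + 4*x_1 ≠ 0; add h_3 = 26/3*x_1**2 + 4*x_1 to the basis.

S(f_1,h_3): lcm = x_1**2*x_2. S = -10/3*x_1**2 - 32/13*x_1*x_2 + 4*x_1.
  leading term x_1**2: subtract (-5/13)·h_3 from -10/3*x_1**2 - 32/13*x_1*x_2 + 4*x_1 → -32/13*x_1*x_2 + 72/13*x_1
  leading term x_1*x_2: subtract (-64/39)·f_1 from -32/13*x_1*x_2 + 72/13*x_1 → -8/3*x_1 - 64/13*x_2 + 128/13
  leading term x_1: no divisor's leading term divides it; move -8/3*x_1 to the remainder.
  leading term x_2: no divisor's leading term divides it; move -64/13*x_2 to the remainder.
  leading term 1: no divisor's leading term divides it; move 128/13 to the remainder.
  remainder -8/3*x_1 - 64/13*x_2 + 128/13 ≠ 0; add h_4 = -8/3*x_1 - 64/13*x_2 + 128/13 to the basis.

S(f_1,h_4): lcm = x_1*x_2. S = -10/3*x_1 - 24/13*x_2**2 + 22/13*x_2 + 4.
  leading term x_1: subtract (5/4)·h_4 from -10/3*x_1 - 24/13*x_2**2 + 22/13*x_2 + 4 → -24/13*x_2**2 + 102/13*x_2 - 108/13
  leading term x_2**2: no divisor's leading term divides it; move -24/13*x_2**2 to the remainder.
  leading term x_2: no divisor's leading term divides it; move 102/13*x_2 to the remainder.
  leading term 1: no divisor's leading term divides it; move -108/13 to the remainder.
  remainder -24/13*x_2**2 + 102/13*x_2 - 108/13 ≠ 0; add h_5 = -24/13*x_2**2 + 102/13*x_2 - 108/13 to the basis.

The other S-polynomials (S(f_2,h_3), S(f_2,h_4), S(h_3,h_4), S(f_1,h_5), S(f_2,h_5), S(h_3,h_5), S(h_4,h_5)) all reduce to 0 modulo the current basis, so we have a Gröbner basis.
Inter-reduce: drop elements whose leading term is divisible by another's, tail-reduce, and make monic.
Reduced Gröbner basis: {x_1 + 24/13*x_2 - 48/13, x_2**2 - 17/4*x_2 + 9/2}.
Label its elements g_1 = x_1 + 24/13*x_2 - 48/13, g_2 = x_2**2 - 17/4*x_2 + 9/2.

Reduce p = 1/2*x_1**2 - 72/169*x_2 + 144/169 modulo G:
  leading term x_1**2: subtract (1/2*x_1)·g_1 from 1/2*x_1**2 - 72/169*x_2 + 144/169 → -12/13*x_1*x_2 + 24/13*x_1 - 72/169*x_2 + 144/169
  leading term x_1*x_2: subtract (-12/13*x_2)·g_1 from -12/13*x_1*x_2 + 24/13*x_1 - 72/169*x_2 + 144/169 → 24/13*x_1 + 288/169*x_2**2 - 648/169*x_2 + 144/169
  leading term x_1: subtract (24/13)·g_1 from 24/13*x_1 + 288/169*x_2**2 - 648/169*x_2 + 144/169 → 288/169*x_2**2 - 1224/169*x_2 + 1296/169
  leading term x_2**2: subtract (288/169)·g_2 from 288/169*x_2**2 - 1224/169*x_2 + 1296/169 → 0
  normal form = 0.
Since the normal form is 0, p ∈ I.

Ideal membership is decidable via reduction modulo a Gröbner basis.

1/2*x_1**2 - 72/169*x_2 + 144/169 lies in I (it reduces to 0).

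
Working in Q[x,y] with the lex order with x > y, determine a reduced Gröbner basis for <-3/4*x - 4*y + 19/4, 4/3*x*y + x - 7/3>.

f_1 = -3/4*x - 4*y + 19/4, LT = x.
f_2 = 4/3*x*y + x - 7/3, LT = x*y.

S(f_1,f_2): lcm = x*y. S = -3/4*x + 16/3*y**2 - 19/3*y + 7/4.
  leading term x: subtract (1)·f_1 from -3/4*x + 16/3*y**2 - 19/3*y + 7/4 → 16/3*y**2 - 7/3*y - 3
  leading term y**2: no divisor's leading term divides it; move 16/3*y**2 to the remainder.
  leading term y: no divisor's leading term divides it; move -7/3*y to the remainder.
  leading term 1: no divisor's leading term divides it; move -3 to the remainder.
  remainder 16/3*y**2 - 7/3*y - 3 ≠ 0; add g_3 = 16/3*y**2 - 7/3*y - 3 to the basis.

S(f_1,g_3): leading monomials are coprime, so the S-polynomial reduces to 0 (Buchberger's first criterion).
S(f_2,g_3): lcm = x*y**2. S = 19/16*x*y + 9/16*x - 7/4*y.
  leading term x*y: subtract (-19/12*y)·f_1 from 19/16*x*y + 9/16*x - 7/4*y → 9/16*x - 19/3*y**2 + 277/48*y
  leading term x: subtract (-3/4)·f_1 from 9/16*x - 19/3*y**2 + 277/48*y → -19/3*y**2 + 133/48*y + 57/16
  leading term y**2: subtract (-19/16)·g_3 from -19/3*y**2 + 133/48*y + 57/16 → 0
  remainder 0.

Every S-polynomial of the final basis reduces to 0, so we have a Gröbner basis.
Inter-reduce: drop elements whose leading term is divisible by another's, tail-reduce, and make monic.

G = {x + 16/3*y - 19/3, y**2 - 7/16*y - 9/16}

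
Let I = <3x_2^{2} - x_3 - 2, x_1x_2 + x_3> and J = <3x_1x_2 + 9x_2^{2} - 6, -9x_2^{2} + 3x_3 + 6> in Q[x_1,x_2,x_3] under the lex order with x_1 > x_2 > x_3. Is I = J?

Yes, the ideals are equal.

Since reduced Gröbner bases are canonical representatives of ideals under a given ordering, it suffices to compute and compare them.
Buchberger on the first generating set:
f_1 = 3x_2^{2} - x_3 - 2, LT = x_2^{2}.
f_2 = x_1x_2 + x_3, LT = x_1x_2.

S(f_1,f_2): lcm = x_1x_2^{2}. S = -\tfrac{1}{3}x_1x_3 - \tfrac{2}{3}x_1 - x_2x_3.
  leading term x_1x_3: no divisor's leading term divides it; move -\tfrac{1}{3}x_1x_3 to the remainder.
  leading term x_1: no divisor's leading term divides it; move -\tfrac{2}{3}x_1 to the remainder.
  leading term x_2x_3: no divisor's leading term divides it; move -x_2x_3 to the remainder.
  remainder -\tfrac{1}{3}x_1x_3 - \tfrac{2}{3}x_1 - x_2x_3 ≠ 0; add g_3 = -\tfrac{1}{3}x_1x_3 - \tfrac{2}{3}x_1 - x_2x_3 to the basis.

The other S-polynomials (S(f_1,g_3), S(f_2,g_3)) all reduce to 0 modulo the current basis, so we have a Gröbner basis.
Inter-reduce: drop elements whose leading term is divisible by another's, tail-reduce, and make monic.
Reduced Gröbner basis: {x_1x_2 + x_3, x_1x_3 + 2x_1 + 3x_2x_3, x_2^{2} - \tfrac{1}{3}x_3 - \tfrac{2}{3}}.

Buchberger on the second generating set:
h_1 = 3x_1x_2 + 9x_2^{2} - 6, LT = x_1x_2.
h_2 = -9x_2^{2} + 3x_3 + 6, LT = x_2^{2}.

S(h_1,h_2): lcm = x_1x_2^{2}. S = \tfrac{1}{3}x_1x_3 + \tfrac{2}{3}x_1 + 3x_2^{3} - 2x_2.
  leading term x_1x_3: no divisor's leading term divides it; move \tfrac{1}{3}x_1x_3 to the remainder.
  leading term x_1: no divisor's leading term divides it; move \tfrac{2}{3}x_1 to the remainder.
  leading term x_2^{3}: subtract (-\tfrac{1}{3}x_2)·h_2 from 3x_2^{3} - 2x_2 → x_2x_3
  leading term x_2x_3: no divisor's leading term divides it; move x_2x_3 to the remainder.
  remainder \tfrac{1}{3}x_1x_3 + \tfrac{2}{3}x_1 + x_2x_3 ≠ 0; add k_3 = \tfrac{1}{3}x_1x_3 + \tfrac{2}{3}x_1 + x_2x_3 to the basis.

The other S-polynomials (S(h_1,k_3), S(h_2,k_3)) all reduce to 0 modulo the current basis, so we have a Gröbner basis.
Inter-reduce: drop elements whose leading term is divisible by another's, tail-reduce, and make monic.
Reduced Gröbner basis: {x_1x_2 + x_3, x_1x_3 + 2x_1 + 3x_2x_3, x_2^{2} - \tfrac{1}{3}x_3 - \tfrac{2}{3}}.

Same reduced basis, so the two generating sets span the same ideal.
The same test decides containment: I ⊆ J iff every generator of I reduces to 0 modulo a Gröbner basis of J.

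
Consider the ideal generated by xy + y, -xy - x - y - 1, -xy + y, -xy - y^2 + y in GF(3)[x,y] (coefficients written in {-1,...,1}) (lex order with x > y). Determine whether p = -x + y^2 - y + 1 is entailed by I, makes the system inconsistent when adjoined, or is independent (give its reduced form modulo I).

Adjoining -x + y^2 - y + 1 makes the ideal the whole ring: the system is inconsistent.

First compute the reduced Gröbner basis of I by Buchberger's algorithm.
f_1 = xy + y, LT = xy.
f_2 = -xy - x - y - 1, LT = xy.
f_3 = -xy + y, LT = xy.
f_4 = -xy - y^2 + y, LT = xy.

S(f_1,f_2): lcm = xy. S = -x - 1.
  leading term x: no divisor's leading term divides it; move -x to the remainder.
  leading term 1: no divisor's leading term divides it; move -1 to the remainder.
  remainder -x - 1 ≠ 0; add h_5 = -x - 1 to the basis.

S(f_1,f_3): lcm = xy. S = -y.
  leading term y: no divisor's leading term divides it; move -y to the remainder.
  remainder -y ≠ 0; add h_6 = -y to the basis.

The other S-polynomials (S(f_1,f_4), S(f_2,f_3), S(f_2,f_4), S(f_3,f_4), S(f_1,h_5), S(f_2,h_5), S(f_3,h_5), S(f_4,h_5), S(f_1,h_6), S(f_2,h_6), S(f_3,h_6), S(f_4,h_6), S(h_5,h_6)) all reduce to 0 modulo the current basis, so we have a Gröbner basis.
Inter-reduce: drop elements whose leading term is divisible by another's, tail-reduce, and make monic.
Reduced Gröbner basis: {x + 1, y}.
Label its elements g_1 = x + 1, g_2 = y.

Reduce p = -x + y^2 - y + 1 modulo G:
  leading term x: subtract (-1)·g_1 from -x + y^2 - y + 1 → y^2 - y - 1
  leading term y^2: subtract (y)·g_2 from y^2 - y - 1 → -y - 1
  leading term y: subtract (-1)·g_2 from -y - 1 → -1
  leading term 1: no divisor's leading term divides it; move -1 to the remainder.
  normal form = -1.
The normal form is nonzero, so p ∉ I. Since p minus its normal form lies in I, I + (p) = I + (r) where r = -1; decide whether this ideal is the whole ring.
Here r = -1 is a nonzero constant, hence a unit: 1 ∈ I + (p), the Gröbner basis of I + (p) is {1}, and the enlarged system has no common solution — adjoining p is inconsistent.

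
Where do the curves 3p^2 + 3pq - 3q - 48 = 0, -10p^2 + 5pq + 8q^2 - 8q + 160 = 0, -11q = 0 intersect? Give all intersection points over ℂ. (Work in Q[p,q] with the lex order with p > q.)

{(-4, 0), (4, 0)}

Compute a lex Gröbner basis by Buchberger's algorithm.
f_1 = 3p^2 + 3pq - 3q - 48, LT = p^2.
f_2 = -10p^2 + 5pq + 8q^2 - 8q + 160, LT = p^2.
f_3 = -11q, LT = q.

The S-polynomials (S(f_1,f_2), S(f_1,f_3), S(f_2,f_3)) all reduce to 0 modulo the current basis, so we have a Gröbner basis.
Inter-reduce: drop elements whose leading term is divisible by another's, tail-reduce, and make monic.
Reduced Gröbner basis: {p^2 - 16, q}.

A lex Gröbner basis eliminates variables successively. Here q depends only on q, with roots {0}; lifting each root through the earlier basis elements recovers the full solutions.
  q = 0: the earlier basis element becomes p^2 - 16 = 0, giving p = -4, 4 — points (-4, 0), (4, 0).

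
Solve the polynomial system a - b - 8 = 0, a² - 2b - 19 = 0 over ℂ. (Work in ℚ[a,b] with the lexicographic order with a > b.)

Compute a lex Gröbner basis by Buchberger's algorithm.
f_1 = a - b - 8, LT = a.
f_2 = a² - 2b - 19, LT = a².

S(f_1,f_2): lcm = a². S = -ab - 8a + 2b + 19.
  leading term ab: subtract (-b)·f_1 from -ab - 8a + 2b + 19 → -8a - b² - 6b + 19
  leading term a: subtract (-8)·f_1 from -8a - b² - 6b + 19 → -b² - 14b - 45
  leading term b²: no divisor's leading term divides it; move -b² to the remainder.
  leading term b: no divisor's leading term divides it; move -14b to the remainder.
  leading term 1: no divisor's leading term divides it; move -45 to the remainder.
  remainder -b² - 14b - 45 ≠ 0; add h_3 = -b² - 14b - 45 to the basis.

The other S-polynomials (S(f_1,h_3), S(f_2,h_3)) all reduce to 0 modulo the current basis, so we have a Gröbner basis.
Inter-reduce: drop elements whose leading term is divisible by another's, tail-reduce, and make monic.
Reduced Gröbner basis: {a - b - 8, b² + 14b + 45}.

The lex basis is triangular: the last element involves only b. Solving b² + 14b + 45 = 0 gives b ∈ {-9, -5}; substituting each value into the earlier elements determines the remaining variables.
  b = -9: the earlier basis element becomes a + 1 = 0, giving a = -1 — point (-1, -9).
  b = -5: the earlier basis element becomes a - 3 = 0, giving a = 3 — point (3, -5).
Substituting each solution back into the original system confirms all equations vanish.

{(-1, -9), (3, -5)}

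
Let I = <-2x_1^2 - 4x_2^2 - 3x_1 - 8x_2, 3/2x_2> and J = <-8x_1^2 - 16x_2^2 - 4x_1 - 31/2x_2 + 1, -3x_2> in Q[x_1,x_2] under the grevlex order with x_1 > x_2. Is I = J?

Equality of ideals is decidable: compute both reduced Gröbner bases (unique for the ordering) and check whether they agree.
Buchberger on the first generating set:
f_1 = -2x_1^2 - 4x_2^2 - 3x_1 - 8x_2, LT = x_1^2.
f_2 = 3/2x_2, LT = x_2.

The S-polynomials (S(f_1,f_2)) all reduce to 0 modulo the current basis, so we have a Gröbner basis.
Inter-reduce: drop elements whose leading term is divisible by another's, tail-reduce, and make monic.
Reduced Gröbner basis: {x_1^2 + 3/2x_1, x_2}.

Buchberger on the second generating set:
h_1 = -8x_1^2 - 16x_2^2 - 4x_1 - 31/2x_2 + 1, LT = x_1^2.
h_2 = -3x_2, LT = x_2.

The S-polynomials (S(h_1,h_2)) all reduce to 0 modulo the current basis, so we have a Gröbner basis.
Inter-reduce: drop elements whose leading term is divisible by another's, tail-reduce, and make monic.
Reduced Gröbner basis: {x_1^2 + 1/2x_1 - 1/8, x_2}.

These differ, so the ideals are not equal.

No, the ideals differ.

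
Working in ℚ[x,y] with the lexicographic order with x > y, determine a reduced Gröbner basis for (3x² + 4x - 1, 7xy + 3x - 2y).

This is the nonlinear analogue of row-reducing a linear system.

f_1 = 3x² + 4x - 1, LT = x².
f_2 = 7xy + 3x - 2y, LT = xy.

S(f_1,f_2): lcm = x²y. S = -3/7x² + 34/21xy - ⅓y.
  leading term x²: subtract (-1/7)·f_1 from -3/7x² + 34/21xy - ⅓y → 34/21xy + 4/7x - ⅓y - 1/7
  leading term xy: subtract (34/147)·f_2 from 34/21xy + 4/7x - ⅓y - 1/7 → -6/49x + 19/147y - 1/7
  leading term x: no divisor's leading term divides it; move -6/49x to the remainder.
  leading term y: no divisor's leading term divides it; move 19/147y to the remainder.
  leading term 1: no divisor's leading term divides it; move -1/7 to the remainder.
  remainder -6/49x + 19/147y - 1/7 ≠ 0; add g_3 = -6/49x + 19/147y - 1/7 to the basis.

S(f_1,g_3): lcm = x². S = 19/18xy + ⅙x - ⅓.
  leading term xy: subtract (19/126)·f_2 from 19/18xy + ⅙x - ⅓ → -2/7x + 19/63y - ⅓
  leading term x: subtract (7/3)·g_3 from -2/7x + 19/63y - ⅓ → 0
  remainder 0.

S(f_2,g_3): lcm = xy. S = 3/7x + 19/18y² - 61/42y.
  leading term x: subtract (-7/2)·g_3 from 3/7x + 19/18y² - 61/42y → 19/18y² - y - ½
  leading term y²: no divisor's leading term divides it; move 19/18y² to the remainder.
  leading term y: no divisor's leading term divides it; move -y to the remainder.
  leading term 1: no divisor's leading term divides it; move -½ to the remainder.
  remainder 19/18y² - y - ½ ≠ 0; add g_4 = 19/18y² - y - ½ to the basis.

S(f_1,g_4): leading monomials are coprime, so the S-polynomial reduces to 0 (Buchberger's first criterion).
S(f_2,g_4): lcm = xy². S = 183/133xy + 9/19x - 2/7y².
  leading term xy: subtract (183/931)·f_2 from 183/133xy + 9/19x - 2/7y² → -108/931x - 2/7y² + 366/931y
  leading term x: subtract (18/19)·g_3 from -108/931x - 2/7y² + 366/931y → -2/7y² + 36/133y + 18/133
  leading term y²: subtract (-36/133)·g_4 from -2/7y² + 36/133y + 18/133 → 0
  remainder 0.

S(g_3,g_4): leading monomials are coprime, so the S-polynomial reduces to 0 (Buchberger's first criterion).
Every S-polynomial of the final basis reduces to 0, so we have a Gröbner basis.
Inter-reduce: drop elements whose leading term is divisible by another's, tail-reduce, and make monic.

G = {x - 19/18y + 7/6, y² - 18/19y - 9/19}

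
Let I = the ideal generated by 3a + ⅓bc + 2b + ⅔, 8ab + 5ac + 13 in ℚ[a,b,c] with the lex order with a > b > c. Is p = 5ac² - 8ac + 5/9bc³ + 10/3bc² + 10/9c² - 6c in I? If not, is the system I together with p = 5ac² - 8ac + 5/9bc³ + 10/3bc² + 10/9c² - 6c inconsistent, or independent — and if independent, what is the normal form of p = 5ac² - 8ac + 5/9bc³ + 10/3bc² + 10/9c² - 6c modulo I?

First compute the reduced Gröbner basis of I by Buchberger's algorithm.
f_1 = 3a + ⅓bc + 2b + ⅔, LT = a.
f_2 = 8ab + 5ac + 13, LT = ab.

S(f_1,f_2): lcm = ab. S = -⅝ac + 1/9b²c + ⅔b² + 2/9b - 13/8.
  reduce S modulo (f_1, f_2):
  remainder 1/9b²c + ⅔b² + 5/72bc² + 5/12bc + 2/9b + 5/36c - 13/8 ≠ 0; add h_3 = 1/9b²c + ⅔b² + 5/72bc² + 5/12bc + 2/9b + 5/36c - 13/8 to the basis.

The other S-polynomials (S(f_1,h_3), S(f_2,h_3)) all reduce to 0 modulo the current basis, so we have a Gröbner basis.
Inter-reduce: drop elements whose leading term is divisible by another's, tail-reduce, and make monic.
Reduced Gröbner basis: {a + 1/9bc + ⅔b + 2/9, b²c + 6b² + ⅝bc² + 15/4bc + 2b + 5/4c - 117/8}.
Label its elements g_1 = a + 1/9bc + ⅔b + 2/9, g_2 = b²c + 6b² + ⅝bc² + 15/4bc + 2b + 5/4c - 117/8.

Reduce p = 5ac² - 8ac + 5/9bc³ + 10/3bc² + 10/9c² - 6c modulo G:
  leading term ac²: subtract (5c²)·g_1 from 5ac² - 8ac + 5/9bc³ + 10/3bc² + 10/9c² - 6c → -8ac - 6c
  leading term ac: subtract (-8c)·g_1 from -8ac - 6c → 8/9bc² + 16/3bc - 38/9c
  leading term bc²: no divisor's leading term divides it; move 8/9bc² to the remainder.
  leading term bc: no divisor's leading term divides it; move 16/3bc to the remainder.
  leading term c: no divisor's leading term divides it; move -38/9c to the remainder.
  normal form = 8/9bc² + 16/3bc - 38/9c.
The normal form is nonzero, so p ∉ I. Since p minus its normal form lies in I, I + (p) = I + (r) where r = 8/9bc² + 16/3bc - 38/9c; decide whether this ideal is the whole ring.
Run Buchberger on G together with r (pairs among the g_i already reduce to 0 since G is a Gröbner basis):
g_1 = a + 1/9bc + ⅔b + 2/9, LT = a.
g_2 = b²c + 6b² + ⅝bc² + 15/4bc + 2b + 5/4c - 117/8, LT = b²c.
r = 8/9bc² + 16/3bc - 38/9c, LT = bc².

S(g_2,r): lcm = b²c². S = ⅝bc³ + 15/4bc² + 27/4bc + 5/4c² - 117/8c.
  reduce S modulo (g_1, g_2, r):
  remainder 27/4bc + 135/32c² - 117/8c ≠ 0; add m_4 = 27/4bc + 135/32c² - 117/8c to the basis.

S(g_2,m_4): lcm = b²c. S = 6b² + 71/12bc + 2b + 5/4c - 117/8.
  reduce S modulo (g_1, g_2, r, m_4):
  remainder 6b² + 2b - 355/96c² + 1013/72c - 117/8 ≠ 0; add m_5 = 6b² + 2b - 355/96c² + 1013/72c - 117/8 to the basis.

S(r,m_4): lcm = bc². S = 6bc - ⅝c³ + 13/6c² - 19/4c.
  reduce S modulo (g_1, g_2, r, m_4, m_5):
  remainder -⅝c³ - 19/12c² + 33/4c ≠ 0; add m_6 = -⅝c³ - 19/12c² + 33/4c to the basis.

The other S-polynomials (S(g_1,g_2), S(g_1,r), S(g_1,m_4), S(g_1,m_5), S(g_2,m_5), S(r,m_5), S(m_4,m_5), S(g_1,m_6), S(g_2,m_6), S(r,m_6), S(m_4,m_6), S(m_5,m_6)) all reduce to 0 modulo the current basis, so we have a Gröbner basis.
Inter-reduce: drop elements whose leading term is divisible by another's, tail-reduce, and make monic.
Reduced Gröbner basis: {a + ⅔b - 5/72c² + 13/54c + 2/9, b² + ⅓b - 355/576c² + 1013/432c - 39/16, bc + ⅝c² - 13/6c, c³ + 38/15c² - 66/5c}.
The reduced Gröbner basis of I + (p) is {a + ⅔b - 5/72c² + 13/54c + 2/9, b² + ⅓b - 355/576c² + 1013/432c - 39/16, bc + ⅝c² - 13/6c, c³ + 38/15c² - 66/5c} ≠ {1}, a proper ideal, so the enlarged system stays consistent: p is independent of I, with normal form 8/9bc² + 16/3bc - 38/9c.

The remainder on division by a Gröbner basis is unique — it is the normal form.

5ac² - 8ac + 5/9bc³ + 10/3bc² + 10/9c² - 6c is independent of I; its normal form modulo I is 8/9bc² + 16/3bc - 38/9c.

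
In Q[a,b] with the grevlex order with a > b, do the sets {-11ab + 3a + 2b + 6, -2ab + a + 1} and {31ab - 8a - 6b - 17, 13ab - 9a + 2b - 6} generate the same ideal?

Since reduced Gröbner bases are canonical representatives of ideals under a given ordering, it suffices to compute and compare them.
Buchberger on the first generating set:
f_1 = -11ab + 3a + 2b + 6, LT = ab.
f_2 = -2ab + a + 1, LT = ab.

S(f_1,f_2): lcm = ab. S = 5/22a - 2/11b - 1/22.
  reduce S modulo (f_1, f_2):
  remainder 5/22a - 2/11b - 1/22 ≠ 0; add g_3 = 5/22a - 2/11b - 1/22 to the basis.

S(f_1,g_3): lcm = ab. S = 4/5b^2 - 3/11a + 1/55b - 6/11.
  reduce S modulo (f_1, f_2, g_3):
  remainder 4/5b^2 - 1/5b - 3/5 ≠ 0; add g_4 = 4/5b^2 - 1/5b - 3/5 to the basis.

The other S-polynomials (S(f_2,g_3), S(f_1,g_4), S(f_2,g_4), S(g_3,g_4)) all reduce to 0 modulo the current basis, so we have a Gröbner basis.
Inter-reduce: drop elements whose leading term is divisible by another's, tail-reduce, and make monic.
Reduced Gröbner basis: {b^2 - 1/4b - 3/4, a - 4/5b - 1/5}.

Buchberger on the second generating set:
h_1 = 31ab - 8a - 6b - 17, LT = ab.
h_2 = 13ab - 9a + 2b - 6, LT = ab.

S(h_1,h_2): lcm = ab. S = 175/403a - 140/403b - 35/403.
  reduce S modulo (h_1, h_2):
  remainder 175/403a - 140/403b - 35/403 ≠ 0; add k_3 = 175/403a - 140/403b - 35/403 to the basis.

S(h_1,k_3): lcm = ab. S = 4/5b^2 - 8/31a + 1/155b - 17/31.
  reduce S modulo (h_1, h_2, k_3):
  remainder 4/5b^2 - 1/5b - 3/5 ≠ 0; add k_4 = 4/5b^2 - 1/5b - 3/5 to the basis.

The other S-polynomials (S(h_2,k_3), S(h_1,k_4), S(h_2,k_4), S(k_3,k_4)) all reduce to 0 modulo the current basis, so we have a Gröbner basis.
Inter-reduce: drop elements whose leading term is divisible by another's, tail-reduce, and make monic.
Reduced Gröbner basis: {b^2 - 1/4b - 3/4, a - 4/5b - 1/5}.

The two bases agree; hence the ideals are identical.
The choice of monomial ordering does not affect the verdict — as long as both bases are computed under the same ordering, their equality decides ideal equality.

Yes, the ideals are equal.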